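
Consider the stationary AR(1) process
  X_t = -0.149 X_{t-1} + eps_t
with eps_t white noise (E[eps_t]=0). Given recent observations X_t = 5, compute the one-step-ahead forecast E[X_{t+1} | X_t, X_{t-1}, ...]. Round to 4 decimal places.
E[X_{t+1} \mid \mathcal F_t] = -0.7450

For an AR(p) model X_t = c + sum_i phi_i X_{t-i} + eps_t, the
one-step-ahead conditional mean is
  E[X_{t+1} | X_t, ...] = c + sum_i phi_i X_{t+1-i}.
Substitute known values:
  E[X_{t+1} | ...] = (-0.149) * (5)
                   = -0.7450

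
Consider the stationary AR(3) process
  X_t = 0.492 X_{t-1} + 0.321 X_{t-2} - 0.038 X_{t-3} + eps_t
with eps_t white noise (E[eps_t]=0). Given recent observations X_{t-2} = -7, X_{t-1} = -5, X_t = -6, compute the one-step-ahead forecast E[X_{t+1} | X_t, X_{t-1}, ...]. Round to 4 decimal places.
E[X_{t+1} \mid \mathcal F_t] = -4.2910

For an AR(p) model X_t = c + sum_i phi_i X_{t-i} + eps_t, the
one-step-ahead conditional mean is
  E[X_{t+1} | X_t, ...] = c + sum_i phi_i X_{t+1-i}.
Substitute known values:
  E[X_{t+1} | ...] = (0.492) * (-6) + (0.321) * (-5) + (-0.038) * (-7)
                   = -4.2910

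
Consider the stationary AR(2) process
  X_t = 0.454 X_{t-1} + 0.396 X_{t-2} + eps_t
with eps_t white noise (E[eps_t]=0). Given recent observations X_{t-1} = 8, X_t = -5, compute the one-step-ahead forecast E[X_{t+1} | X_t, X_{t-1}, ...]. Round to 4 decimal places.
E[X_{t+1} \mid \mathcal F_t] = 0.8980

For an AR(p) model X_t = c + sum_i phi_i X_{t-i} + eps_t, the
one-step-ahead conditional mean is
  E[X_{t+1} | X_t, ...] = c + sum_i phi_i X_{t+1-i}.
Substitute known values:
  E[X_{t+1} | ...] = (0.454) * (-5) + (0.396) * (8)
                   = 0.8980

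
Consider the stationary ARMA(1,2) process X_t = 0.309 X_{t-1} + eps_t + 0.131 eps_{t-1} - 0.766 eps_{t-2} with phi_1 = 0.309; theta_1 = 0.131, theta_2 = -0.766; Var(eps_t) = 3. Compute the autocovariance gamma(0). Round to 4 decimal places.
\gamma(0) = 4.8974

Multiply the model equation by X_{t-k} and take expectations. With theta_0 = psi_0 = 1 and psi_j the MA(infinity) weights, this gives
  gamma(k) - sum_i phi_i gamma(k-i) = c_k,
  c_k = sigma^2 * sum_{j=k..q} theta_j psi_{j-k}   (c_k = 0 for k > q),
using gamma(-m) = gamma(m).
psi-weights needed (psi_j = theta_j + sum_i phi_i psi_{j-i}):
  psi_1 = theta_1 + phi_1 = 0.131 + (0.309) = 0.44
  psi_2 = theta_2 + phi_1 psi_1 = -0.766 + (0.309)(0.44) = -0.63004
Right-hand sides:
  c_0 = sigma^2 (1 + theta_1 psi_1 + theta_2 psi_2) = 3 * (1 + (0.131)(0.44) + (-0.766)(-0.63004)) = 3 * 1.540251 = 4.620752
  c_1 = sigma^2 (theta_1 + theta_2 psi_1) = 3 * (0.131 + (-0.766)(0.44)) = -0.61812
  c_2 = sigma^2 theta_2 = 3 * (-0.766) = -2.298
Equations for k = 0 and k = 1 (AR order 1):
  gamma(0) = phi_1 gamma(1) + c_0
  gamma(1) = phi_1 gamma(0) + c_1
Substituting the second into the first: gamma(0) (1 - phi_1^2) = c_0 + phi_1 c_1, so
  gamma(0) = (c_0 + phi_1 c_1) / (1 - phi_1^2) = (4.620752 + (0.309)(-0.61812)) / (1 - (0.309)^2) = 4.429753 / 0.904519 = 4.897357.
Therefore gamma(0) = 4.8974 (to 4 decimal places).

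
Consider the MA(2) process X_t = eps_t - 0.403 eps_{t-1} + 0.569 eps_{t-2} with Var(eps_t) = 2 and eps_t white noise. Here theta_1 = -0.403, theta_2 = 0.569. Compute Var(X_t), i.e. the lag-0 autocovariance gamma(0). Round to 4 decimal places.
\gamma(0) = 2.9723

For an MA(q) process X_t = eps_t + sum_i theta_i eps_{t-i} with
Var(eps_t) = sigma^2, the variance is
  gamma(0) = sigma^2 * (1 + sum_i theta_i^2).
  sum_i theta_i^2 = (-0.403)^2 + (0.569)^2 = 0.162409 + 0.323761 = 0.48617.
  gamma(0) = 2 * (1 + 0.48617) = 2 * 1.48617 = 2.97234, which rounds to 2.9723.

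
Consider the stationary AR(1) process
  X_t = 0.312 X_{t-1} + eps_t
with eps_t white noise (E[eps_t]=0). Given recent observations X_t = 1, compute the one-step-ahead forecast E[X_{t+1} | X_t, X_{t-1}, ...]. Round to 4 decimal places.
E[X_{t+1} \mid \mathcal F_t] = 0.3120

For an AR(p) model X_t = c + sum_i phi_i X_{t-i} + eps_t, the
one-step-ahead conditional mean is
  E[X_{t+1} | X_t, ...] = c + sum_i phi_i X_{t+1-i}.
Substitute known values:
  E[X_{t+1} | ...] = (0.312) * (1)
                   = 0.3120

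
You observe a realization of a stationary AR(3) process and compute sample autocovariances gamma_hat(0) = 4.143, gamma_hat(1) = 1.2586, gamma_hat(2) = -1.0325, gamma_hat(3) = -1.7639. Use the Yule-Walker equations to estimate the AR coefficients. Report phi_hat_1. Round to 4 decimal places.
\hat\phi_{1} = 0.3180

The Yule-Walker equations for an AR(p) process read, in matrix form,
  Gamma_p phi = r_p,   with   (Gamma_p)_{ij} = gamma(|i - j|),
                       (r_p)_i = gamma(i),   i,j = 1..p.
Substitute the sample gammas (Toeplitz matrix and right-hand side of size 3):
  Gamma_p = [[4.143, 1.2586, -1.0325], [1.2586, 4.143, 1.2586], [-1.0325, 1.2586, 4.143]]
  r_p     = [1.2586, -1.0325, -1.7639]
Written out (R1..R3):
  (R1) 4.143 phi_1 + 1.2586 phi_2 - 1.0325 phi_3 = 1.2586
  (R2) 1.2586 phi_1 + 4.143 phi_2 + 1.2586 phi_3 = -1.0325
  (R3) -1.0325 phi_1 + 1.2586 phi_2 + 4.143 phi_3 = -1.7639
Gaussian elimination:
  R2 <- R2 - (1.2586/4.143) R1 = R2 - (0.30379) R1:  3.760651 phi_2 + 1.572263 phi_3 = -1.414849
  R3 <- R3 - (-1.0325/4.143) R1 = R3 - (-0.249216) R1:  1.572263 phi_2 + 3.885685 phi_3 = -1.450237
  R3 <- R3 - (1.572263/3.760651) R2 = R3 - (0.418083) R2:  3.228349 phi_3 = -0.858713
Back-substitution:
  phi_hat_3 = -0.858713 / 3.228349 = -0.265991
  phi_hat_2 = (-1.414849 - (1.572263)(-0.265991)) / 3.760651 = -0.265018
  phi_hat_1 = (1.2586 - (1.2586)(-0.265018) - (-1.0325)(-0.265991)) / 4.143 = 0.31801
So phi_hat = [0.3180, -0.2650, -0.2660].
Therefore phi_hat_1 = 0.3180.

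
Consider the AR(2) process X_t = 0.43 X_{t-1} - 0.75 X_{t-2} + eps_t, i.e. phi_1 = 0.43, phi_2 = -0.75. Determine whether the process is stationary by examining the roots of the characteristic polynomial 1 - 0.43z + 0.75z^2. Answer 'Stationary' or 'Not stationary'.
\text{Stationary}

The AR(p) characteristic polynomial is P(z) = 1 - 0.43z + 0.75z^2.
Stationarity requires all roots to lie outside the unit circle, i.e. |z| > 1 for every root.
Set 1 + (-0.43) z + (0.75) z^2 = 0, i.e. a z^2 + b z + c = 0 with a = 0.75, b = -0.43, c = 1.
Discriminant D = b^2 - 4ac = (-0.43)^2 - 4*(0.75)*1 = 0.1849 - (3) = -2.8151.
D < 0, so the roots are the complex-conjugate pair z = (-b +/- i sqrt(-D)) / (2a) = 0.2867 +/- 1.1186i.
For a conjugate pair |z|^2 = z * conj(z) = (product of roots) = c/a = 1/(0.75) = 1.333333, so |z| = sqrt(1.333333) = 1.1547 for both roots.
Moduli of all roots: 1.1547, 1.1547.
All moduli strictly greater than 1? Yes.
Verdict: Stationary.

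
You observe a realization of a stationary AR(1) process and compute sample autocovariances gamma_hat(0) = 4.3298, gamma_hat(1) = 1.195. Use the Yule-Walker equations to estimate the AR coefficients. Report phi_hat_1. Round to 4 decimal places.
\hat\phi_{1} = 0.2760

The Yule-Walker equations for an AR(p) process read, in matrix form,
  Gamma_p phi = r_p,   with   (Gamma_p)_{ij} = gamma(|i - j|),
                       (r_p)_i = gamma(i),   i,j = 1..p.
Substitute the sample gammas (Toeplitz matrix and right-hand side of size 1):
  Gamma_p = [[4.3298]]
  r_p     = [1.195]
With p = 1 this is the single equation gamma(0) phi_1 = gamma(1):
  phi_hat_1 = gamma(1) / gamma(0) = 1.195 / 4.3298 = 0.2760.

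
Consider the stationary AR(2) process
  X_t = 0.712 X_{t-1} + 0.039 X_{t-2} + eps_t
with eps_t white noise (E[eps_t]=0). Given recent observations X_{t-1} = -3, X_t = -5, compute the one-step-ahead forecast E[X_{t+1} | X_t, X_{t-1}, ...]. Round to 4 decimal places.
E[X_{t+1} \mid \mathcal F_t] = -3.6770

For an AR(p) model X_t = c + sum_i phi_i X_{t-i} + eps_t, the
one-step-ahead conditional mean is
  E[X_{t+1} | X_t, ...] = c + sum_i phi_i X_{t+1-i}.
Substitute known values:
  E[X_{t+1} | ...] = (0.712) * (-5) + (0.039) * (-3)
                   = -3.6770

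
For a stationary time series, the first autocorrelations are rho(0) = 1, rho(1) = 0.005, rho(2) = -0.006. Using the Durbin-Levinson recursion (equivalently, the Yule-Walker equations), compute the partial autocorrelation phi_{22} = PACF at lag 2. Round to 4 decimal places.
\phi_{22} = -0.0060

The PACF at lag k is phi_{kk}, the last component of the solution
to the Yule-Walker system G_k phi = r_k where
  (G_k)_{ij} = rho(|i - j|), (r_k)_i = rho(i), i,j = 1..k.
Equivalently, Durbin-Levinson gives phi_{kk} iteratively:
  phi_{11} = rho(1)
  phi_{kk} = [rho(k) - sum_{j=1..k-1} phi_{k-1,j} rho(k-j)]
            / [1 - sum_{j=1..k-1} phi_{k-1,j} rho(j)],
  phi_{k,j} = phi_{k-1,j} - phi_{kk} phi_{k-1,k-j},  j = 1..k-1.
Step k = 1:
  phi_11 = rho(1) = 0.005.
Step k = 2:
  phi_22 = [rho(2) - phi_11 rho(1)] / [1 - phi_11 rho(1)] = [-0.006 - (0.005)(0.005)] / [1 - (0.005)(0.005)]
         = -0.006025 / 0.999975 = -0.006.
Therefore phi_{22} = -0.0060.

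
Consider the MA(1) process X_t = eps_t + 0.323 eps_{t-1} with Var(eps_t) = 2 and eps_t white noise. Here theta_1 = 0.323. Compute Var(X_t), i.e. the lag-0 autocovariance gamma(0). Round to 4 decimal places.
\gamma(0) = 2.2087

For an MA(q) process X_t = eps_t + sum_i theta_i eps_{t-i} with
Var(eps_t) = sigma^2, the variance is
  gamma(0) = sigma^2 * (1 + sum_i theta_i^2).
  sum_i theta_i^2 = (0.323)^2 = 0.104329.
  gamma(0) = 2 * (1 + 0.104329) = 2 * 1.104329 = 2.208658, which rounds to 2.2087.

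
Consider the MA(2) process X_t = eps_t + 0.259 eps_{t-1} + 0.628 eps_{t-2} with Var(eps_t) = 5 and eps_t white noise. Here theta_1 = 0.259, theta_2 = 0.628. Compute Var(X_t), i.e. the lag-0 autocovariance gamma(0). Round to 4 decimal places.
\gamma(0) = 7.3073

For an MA(q) process X_t = eps_t + sum_i theta_i eps_{t-i} with
Var(eps_t) = sigma^2, the variance is
  gamma(0) = sigma^2 * (1 + sum_i theta_i^2).
  sum_i theta_i^2 = (0.259)^2 + (0.628)^2 = 0.067081 + 0.394384 = 0.461465.
  gamma(0) = 5 * (1 + 0.461465) = 5 * 1.461465 = 7.307325, which rounds to 7.3073.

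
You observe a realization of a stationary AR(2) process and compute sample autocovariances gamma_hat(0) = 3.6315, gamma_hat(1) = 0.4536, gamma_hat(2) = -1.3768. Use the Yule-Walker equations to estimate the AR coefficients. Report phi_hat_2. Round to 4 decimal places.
\hat\phi_{2} = -0.4010

The Yule-Walker equations for an AR(p) process read, in matrix form,
  Gamma_p phi = r_p,   with   (Gamma_p)_{ij} = gamma(|i - j|),
                       (r_p)_i = gamma(i),   i,j = 1..p.
Substitute the sample gammas (Toeplitz matrix and right-hand side of size 2):
  Gamma_p = [[3.6315, 0.4536], [0.4536, 3.6315]]
  r_p     = [0.4536, -1.3768]
Written out:
  3.6315 phi_1 + 0.4536 phi_2 = 0.4536
  0.4536 phi_1 + 3.6315 phi_2 = -1.3768
Solve by Cramer's rule:
  det = gamma(0)^2 - gamma(1)^2 = (3.6315)^2 - (0.4536)^2 = 13.18779225 - 0.20575296 = 12.98203929
  phi_hat_1 = [gamma(1) gamma(0) - gamma(1) gamma(2)] / det = [(0.4536)(3.6315) - (0.4536)(-1.3768)] / 12.98203929 = 2.27176488 / 12.98203929 = 0.175
  phi_hat_2 = [gamma(0) gamma(2) - gamma(1)^2] / det = [(3.6315)(-1.3768) - (0.4536)^2] / 12.98203929 = -5.20560216 / 12.98203929 = -0.401
So phi_hat = [0.1750, -0.4010].
Therefore phi_hat_2 = -0.4010.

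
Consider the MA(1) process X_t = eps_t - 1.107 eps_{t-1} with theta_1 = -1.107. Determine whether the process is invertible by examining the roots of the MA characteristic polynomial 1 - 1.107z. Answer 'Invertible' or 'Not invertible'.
\text{Not invertible}

The MA(q) characteristic polynomial is P(z) = 1 - 1.107z.
Invertibility requires all roots to lie outside the unit circle, i.e. |z| > 1 for every root.
This is linear in z: 1 + (-1.107) z = 0  =>  z = -1/(-1.107) = 0.903342,  |z| = 0.903342.
Moduli of all roots: 0.9033.
All moduli strictly greater than 1? No.
Verdict: Not invertible.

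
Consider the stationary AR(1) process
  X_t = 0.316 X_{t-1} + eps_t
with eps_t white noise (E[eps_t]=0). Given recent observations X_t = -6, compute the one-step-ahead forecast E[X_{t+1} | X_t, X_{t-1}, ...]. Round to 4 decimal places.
E[X_{t+1} \mid \mathcal F_t] = -1.8960

For an AR(p) model X_t = c + sum_i phi_i X_{t-i} + eps_t, the
one-step-ahead conditional mean is
  E[X_{t+1} | X_t, ...] = c + sum_i phi_i X_{t+1-i}.
Substitute known values:
  E[X_{t+1} | ...] = (0.316) * (-6)
                   = -1.8960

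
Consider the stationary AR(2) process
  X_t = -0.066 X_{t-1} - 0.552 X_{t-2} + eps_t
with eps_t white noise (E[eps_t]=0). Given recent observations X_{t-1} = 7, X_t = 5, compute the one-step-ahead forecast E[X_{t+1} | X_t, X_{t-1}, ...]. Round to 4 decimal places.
E[X_{t+1} \mid \mathcal F_t] = -4.1940

For an AR(p) model X_t = c + sum_i phi_i X_{t-i} + eps_t, the
one-step-ahead conditional mean is
  E[X_{t+1} | X_t, ...] = c + sum_i phi_i X_{t+1-i}.
Substitute known values:
  E[X_{t+1} | ...] = (-0.066) * (5) + (-0.552) * (7)
                   = -4.1940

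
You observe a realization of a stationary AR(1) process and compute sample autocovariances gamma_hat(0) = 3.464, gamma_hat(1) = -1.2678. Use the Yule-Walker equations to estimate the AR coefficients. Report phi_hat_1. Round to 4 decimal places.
\hat\phi_{1} = -0.3660

The Yule-Walker equations for an AR(p) process read, in matrix form,
  Gamma_p phi = r_p,   with   (Gamma_p)_{ij} = gamma(|i - j|),
                       (r_p)_i = gamma(i),   i,j = 1..p.
Substitute the sample gammas (Toeplitz matrix and right-hand side of size 1):
  Gamma_p = [[3.464]]
  r_p     = [-1.2678]
With p = 1 this is the single equation gamma(0) phi_1 = gamma(1):
  phi_hat_1 = gamma(1) / gamma(0) = -1.2678 / 3.464 = -0.3660.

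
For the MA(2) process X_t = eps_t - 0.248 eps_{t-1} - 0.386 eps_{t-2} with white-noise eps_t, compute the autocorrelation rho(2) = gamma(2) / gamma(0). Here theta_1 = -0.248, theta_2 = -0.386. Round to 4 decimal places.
\rho(2) = -0.3189

For an MA(q) process with theta_0 = 1, the autocovariance is
  gamma(k) = sigma^2 * sum_{i=0..q-k} theta_i * theta_{i+k},
and rho(k) = gamma(k) / gamma(0). Sigma^2 cancels.
  numerator   = (1)*(-0.386) = -0.386.
  denominator = (1)^2 + (-0.248)^2 + (-0.386)^2 = 1.2105.
  rho(2) = -0.386 / 1.2105 = -0.3189.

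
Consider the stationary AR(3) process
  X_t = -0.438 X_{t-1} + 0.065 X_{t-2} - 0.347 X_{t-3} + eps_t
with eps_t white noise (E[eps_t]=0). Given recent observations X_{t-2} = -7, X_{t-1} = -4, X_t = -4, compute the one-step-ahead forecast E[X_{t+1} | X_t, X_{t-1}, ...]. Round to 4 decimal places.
E[X_{t+1} \mid \mathcal F_t] = 3.9210

For an AR(p) model X_t = c + sum_i phi_i X_{t-i} + eps_t, the
one-step-ahead conditional mean is
  E[X_{t+1} | X_t, ...] = c + sum_i phi_i X_{t+1-i}.
Substitute known values:
  E[X_{t+1} | ...] = (-0.438) * (-4) + (0.065) * (-4) + (-0.347) * (-7)
                   = 3.9210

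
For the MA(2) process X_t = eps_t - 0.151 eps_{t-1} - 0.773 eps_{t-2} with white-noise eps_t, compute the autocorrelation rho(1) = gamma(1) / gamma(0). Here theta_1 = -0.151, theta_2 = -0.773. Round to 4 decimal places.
\rho(1) = -0.0212

For an MA(q) process with theta_0 = 1, the autocovariance is
  gamma(k) = sigma^2 * sum_{i=0..q-k} theta_i * theta_{i+k},
and rho(k) = gamma(k) / gamma(0). Sigma^2 cancels.
  numerator   = (1)*(-0.151) + (-0.151)*(-0.773) = -0.034277.
  denominator = (1)^2 + (-0.151)^2 + (-0.773)^2 = 1.62033.
  rho(1) = -0.034277 / 1.62033 = -0.0212.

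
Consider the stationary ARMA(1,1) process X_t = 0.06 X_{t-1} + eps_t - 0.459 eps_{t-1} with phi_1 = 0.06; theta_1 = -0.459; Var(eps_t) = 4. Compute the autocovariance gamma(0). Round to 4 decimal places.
\gamma(0) = 4.6391

Multiply the model equation by X_{t-k} and take expectations. With theta_0 = psi_0 = 1 and psi_j the MA(infinity) weights, this gives
  gamma(k) - sum_i phi_i gamma(k-i) = c_k,
  c_k = sigma^2 * sum_{j=k..q} theta_j psi_{j-k}   (c_k = 0 for k > q),
using gamma(-m) = gamma(m).
psi-weights needed (psi_j = theta_j + sum_i phi_i psi_{j-i}):
  psi_1 = theta_1 + phi_1 = -0.459 + (0.06) = -0.399
Right-hand sides:
  c_0 = sigma^2 (1 + theta_1 psi_1) = 4 * (1 + (-0.459)(-0.399)) = 4 * 1.183141 = 4.732564
  c_1 = sigma^2 theta_1 = 4 * (-0.459) = -1.836
  c_2 = 0
Equations for k = 0 and k = 1 (AR order 1):
  gamma(0) = phi_1 gamma(1) + c_0
  gamma(1) = phi_1 gamma(0) + c_1
Substituting the second into the first: gamma(0) (1 - phi_1^2) = c_0 + phi_1 c_1, so
  gamma(0) = (c_0 + phi_1 c_1) / (1 - phi_1^2) = (4.732564 + (0.06)(-1.836)) / (1 - (0.06)^2) = 4.622404 / 0.9964 = 4.639105.
Therefore gamma(0) = 4.6391 (to 4 decimal places).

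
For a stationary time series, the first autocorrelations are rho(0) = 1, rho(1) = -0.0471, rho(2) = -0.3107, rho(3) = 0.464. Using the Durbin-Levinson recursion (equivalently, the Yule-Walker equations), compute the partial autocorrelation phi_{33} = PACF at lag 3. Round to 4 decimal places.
\phi_{33} = 0.4780

The PACF at lag k is phi_{kk}, the last component of the solution
to the Yule-Walker system G_k phi = r_k where
  (G_k)_{ij} = rho(|i - j|), (r_k)_i = rho(i), i,j = 1..k.
Equivalently, Durbin-Levinson gives phi_{kk} iteratively:
  phi_{11} = rho(1)
  phi_{kk} = [rho(k) - sum_{j=1..k-1} phi_{k-1,j} rho(k-j)]
            / [1 - sum_{j=1..k-1} phi_{k-1,j} rho(j)],
  phi_{k,j} = phi_{k-1,j} - phi_{kk} phi_{k-1,k-j},  j = 1..k-1.
Step k = 1:
  phi_11 = rho(1) = -0.0471.
Step k = 2:
  phi_22 = [rho(2) - phi_11 rho(1)] / [1 - phi_11 rho(1)] = [-0.3107 - (-0.0471)(-0.0471)] / [1 - (-0.0471)(-0.0471)]
         = -0.31291841 / 0.99778159 = -0.313614.
  Update: phi_21 = phi_11 - phi_22 phi_11 = -0.0471 - (-0.313614)(-0.0471) = -0.061871.
Step k = 3:
  phi_33 = [rho(3) - phi_21 rho(2) - phi_22 rho(1)] / [1 - phi_21 rho(1) - phi_22 rho(2)]
    numerator   = 0.464 - (-0.061871)(-0.3107) - (-0.313614)(-0.0471) = 0.43000538
    denominator = 1 - (-0.061871)(-0.0471) - (-0.313614)(-0.3107) = 0.89964595
  phi_33 = 0.43000538 / 0.89964595 = 0.478.
Therefore phi_{33} = 0.4780.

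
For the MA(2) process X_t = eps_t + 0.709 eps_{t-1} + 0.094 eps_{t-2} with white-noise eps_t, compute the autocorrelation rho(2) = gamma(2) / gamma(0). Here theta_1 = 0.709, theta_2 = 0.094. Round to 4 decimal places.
\rho(2) = 0.0622

For an MA(q) process with theta_0 = 1, the autocovariance is
  gamma(k) = sigma^2 * sum_{i=0..q-k} theta_i * theta_{i+k},
and rho(k) = gamma(k) / gamma(0). Sigma^2 cancels.
  numerator   = (1)*(0.094) = 0.094.
  denominator = (1)^2 + (0.709)^2 + (0.094)^2 = 1.511517.
  rho(2) = 0.094 / 1.511517 = 0.0622.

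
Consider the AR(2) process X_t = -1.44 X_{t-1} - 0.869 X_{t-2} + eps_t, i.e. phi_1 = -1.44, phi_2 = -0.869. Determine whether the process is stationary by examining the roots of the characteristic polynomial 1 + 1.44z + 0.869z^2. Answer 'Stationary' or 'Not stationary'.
\text{Stationary}

The AR(p) characteristic polynomial is P(z) = 1 + 1.44z + 0.869z^2.
Stationarity requires all roots to lie outside the unit circle, i.e. |z| > 1 for every root.
Set 1 + (1.44) z + (0.869) z^2 = 0, i.e. a z^2 + b z + c = 0 with a = 0.869, b = 1.44, c = 1.
Discriminant D = b^2 - 4ac = (1.44)^2 - 4*(0.869)*1 = 2.0736 - (3.476) = -1.4024.
D < 0, so the roots are the complex-conjugate pair z = (-b +/- i sqrt(-D)) / (2a) = -0.8285 +/- 0.6814i.
For a conjugate pair |z|^2 = z * conj(z) = (product of roots) = c/a = 1/(0.869) = 1.150748, so |z| = sqrt(1.150748) = 1.0727 for both roots.
Moduli of all roots: 1.0727, 1.0727.
All moduli strictly greater than 1? Yes.
Verdict: Stationary.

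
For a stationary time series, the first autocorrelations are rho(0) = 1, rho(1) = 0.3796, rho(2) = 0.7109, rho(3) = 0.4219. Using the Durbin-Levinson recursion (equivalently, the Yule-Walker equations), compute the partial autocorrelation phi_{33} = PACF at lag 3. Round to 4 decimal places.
\phi_{33} = 0.1652

The PACF at lag k is phi_{kk}, the last component of the solution
to the Yule-Walker system G_k phi = r_k where
  (G_k)_{ij} = rho(|i - j|), (r_k)_i = rho(i), i,j = 1..k.
Equivalently, Durbin-Levinson gives phi_{kk} iteratively:
  phi_{11} = rho(1)
  phi_{kk} = [rho(k) - sum_{j=1..k-1} phi_{k-1,j} rho(k-j)]
            / [1 - sum_{j=1..k-1} phi_{k-1,j} rho(j)],
  phi_{k,j} = phi_{k-1,j} - phi_{kk} phi_{k-1,k-j},  j = 1..k-1.
Step k = 1:
  phi_11 = rho(1) = 0.3796.
Step k = 2:
  phi_22 = [rho(2) - phi_11 rho(1)] / [1 - phi_11 rho(1)] = [0.7109 - (0.3796)(0.3796)] / [1 - (0.3796)(0.3796)]
         = 0.56680384 / 0.85590384 = 0.662228.
  Update: phi_21 = phi_11 - phi_22 phi_11 = 0.3796 - (0.662228)(0.3796) = 0.128218.
Step k = 3:
  phi_33 = [rho(3) - phi_21 rho(2) - phi_22 rho(1)] / [1 - phi_21 rho(1) - phi_22 rho(2)]
    numerator   = 0.4219 - (0.128218)(0.7109) - (0.662228)(0.3796) = 0.07936785
    denominator = 1 - (0.128218)(0.3796) - (0.662228)(0.7109) = 0.48055023
  phi_33 = 0.07936785 / 0.48055023 = 0.1652.
Therefore phi_{33} = 0.1652.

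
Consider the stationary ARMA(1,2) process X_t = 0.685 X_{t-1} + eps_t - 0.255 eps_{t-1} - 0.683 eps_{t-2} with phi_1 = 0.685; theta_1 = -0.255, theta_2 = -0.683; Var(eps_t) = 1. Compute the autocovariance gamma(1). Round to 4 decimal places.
\gamma(1) = 0.4577

Multiply the model equation by X_{t-k} and take expectations. With theta_0 = psi_0 = 1 and psi_j the MA(infinity) weights, this gives
  gamma(k) - sum_i phi_i gamma(k-i) = c_k,
  c_k = sigma^2 * sum_{j=k..q} theta_j psi_{j-k}   (c_k = 0 for k > q),
using gamma(-m) = gamma(m).
psi-weights needed (psi_j = theta_j + sum_i phi_i psi_{j-i}):
  psi_1 = theta_1 + phi_1 = -0.255 + (0.685) = 0.43
  psi_2 = theta_2 + phi_1 psi_1 = -0.683 + (0.685)(0.43) = -0.38845
Right-hand sides:
  c_0 = sigma^2 (1 + theta_1 psi_1 + theta_2 psi_2) = 1 * (1 + (-0.255)(0.43) + (-0.683)(-0.38845)) = 1 * 1.155661 = 1.155661
  c_1 = sigma^2 (theta_1 + theta_2 psi_1) = 1 * (-0.255 + (-0.683)(0.43)) = -0.54869
  c_2 = sigma^2 theta_2 = 1 * (-0.683) = -0.683
Equations for k = 0 and k = 1 (AR order 1):
  gamma(0) = phi_1 gamma(1) + c_0
  gamma(1) = phi_1 gamma(0) + c_1
Substituting the second into the first: gamma(0) (1 - phi_1^2) = c_0 + phi_1 c_1, so
  gamma(0) = (c_0 + phi_1 c_1) / (1 - phi_1^2) = (1.155661 + (0.685)(-0.54869)) / (1 - (0.685)^2) = 0.779809 / 0.530775 = 1.469189.
  gamma(1) = phi_1 gamma(0) + c_1 = (0.685)(1.469189) + (-0.54869) = 0.457704.
Therefore gamma(1) = 0.4577 (to 4 decimal places).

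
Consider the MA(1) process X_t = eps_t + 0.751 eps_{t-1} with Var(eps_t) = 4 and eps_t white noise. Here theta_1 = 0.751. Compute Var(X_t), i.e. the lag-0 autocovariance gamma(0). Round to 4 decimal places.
\gamma(0) = 6.2560

For an MA(q) process X_t = eps_t + sum_i theta_i eps_{t-i} with
Var(eps_t) = sigma^2, the variance is
  gamma(0) = sigma^2 * (1 + sum_i theta_i^2).
  sum_i theta_i^2 = (0.751)^2 = 0.564001.
  gamma(0) = 4 * (1 + 0.564001) = 4 * 1.564001 = 6.256004, which rounds to 6.2560.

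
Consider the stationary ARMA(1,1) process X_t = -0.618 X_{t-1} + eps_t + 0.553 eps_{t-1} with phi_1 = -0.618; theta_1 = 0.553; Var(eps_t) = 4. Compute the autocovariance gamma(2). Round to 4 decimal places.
\gamma(2) = 0.1711

Multiply the model equation by X_{t-k} and take expectations. With theta_0 = psi_0 = 1 and psi_j the MA(infinity) weights, this gives
  gamma(k) - sum_i phi_i gamma(k-i) = c_k,
  c_k = sigma^2 * sum_{j=k..q} theta_j psi_{j-k}   (c_k = 0 for k > q),
using gamma(-m) = gamma(m).
psi-weights needed (psi_j = theta_j + sum_i phi_i psi_{j-i}):
  psi_1 = theta_1 + phi_1 = 0.553 + (-0.618) = -0.065
Right-hand sides:
  c_0 = sigma^2 (1 + theta_1 psi_1) = 4 * (1 + (0.553)(-0.065)) = 4 * 0.964055 = 3.85622
  c_1 = sigma^2 theta_1 = 4 * (0.553) = 2.212
  c_2 = 0
Equations for k = 0 and k = 1 (AR order 1):
  gamma(0) = phi_1 gamma(1) + c_0
  gamma(1) = phi_1 gamma(0) + c_1
Substituting the second into the first: gamma(0) (1 - phi_1^2) = c_0 + phi_1 c_1, so
  gamma(0) = (c_0 + phi_1 c_1) / (1 - phi_1^2) = (3.85622 + (-0.618)(2.212)) / (1 - (-0.618)^2) = 2.489204 / 0.618076 = 4.027343.
  gamma(1) = phi_1 gamma(0) + c_1 = (-0.618)(4.027343) + (2.212) = -0.276898.
For k = 2 (> q): gamma(2) = phi_1 gamma(1) = (-0.618)(-0.276898) = 0.171123.
Therefore gamma(2) = 0.1711 (to 4 decimal places).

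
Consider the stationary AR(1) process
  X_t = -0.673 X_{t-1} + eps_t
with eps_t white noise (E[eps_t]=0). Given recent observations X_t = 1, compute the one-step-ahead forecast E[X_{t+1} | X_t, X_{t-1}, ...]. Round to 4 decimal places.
E[X_{t+1} \mid \mathcal F_t] = -0.6730

For an AR(p) model X_t = c + sum_i phi_i X_{t-i} + eps_t, the
one-step-ahead conditional mean is
  E[X_{t+1} | X_t, ...] = c + sum_i phi_i X_{t+1-i}.
Substitute known values:
  E[X_{t+1} | ...] = (-0.673) * (1)
                   = -0.6730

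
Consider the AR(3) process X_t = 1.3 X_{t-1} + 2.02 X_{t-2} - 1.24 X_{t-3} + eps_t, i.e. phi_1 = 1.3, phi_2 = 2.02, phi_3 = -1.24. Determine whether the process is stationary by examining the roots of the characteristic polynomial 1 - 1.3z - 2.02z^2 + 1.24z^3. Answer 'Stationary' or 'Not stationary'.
\text{Not stationary}

The AR(p) characteristic polynomial is P(z) = 1 - 1.3z - 2.02z^2 + 1.24z^3.
Stationarity requires all roots to lie outside the unit circle, i.e. |z| > 1 for every root.
Degree 3: look for a simple real root z0 first, then factor out (1 - z/z0) and solve the remaining quadratic.
Testing z0 = 0.5: P(0.5) = 1 + (-1.3)(0.5) + (-2.02)(0.5)^2 + (1.24)(0.5)^3
  = 1 + (-0.65) + (-0.505) + (0.155) = 0.  So z_0 = 0.5 is a root, |z_0| = 0.5.
Divide out the factor (1 - 2 z) = (1 - z/z0) (since 1/z0 = 2):
  P(z) = (1 - 2 z)(1 + (0.7) z + (-0.62) z^2)
  [check: z-coef 0.7 - (2) = -1.3; z^2-coef -0.62 - (2)(0.7) = -2.02; z^3-coef -(2)(-0.62) = 1.24.]
Remaining roots from the quadratic factor 1 + (0.7) z + (-0.62) z^2:
  Set 1 + (0.7) z + (-0.62) z^2 = 0, i.e. a z^2 + b z + c = 0 with a = -0.62, b = 0.7, c = 1.
  Discriminant D = b^2 - 4ac = (0.7)^2 - 4*(-0.62)*1 = 0.49 - (-2.48) = 2.97.
  D >= 0, so the roots are real: z = (-b +/- sqrt(D)) / (2a) = (-0.7 +/- 1.723369) / (-1.24).
    z_1 = (-0.7 + 1.723369) / (-1.24) = -0.8253,   |z_1| = 0.8253.
    z_2 = (-0.7 - 1.723369) / (-1.24) = 1.9543,   |z_2| = 1.9543.
Moduli of all roots: 0.5000, 0.8253, 1.9543.
All moduli strictly greater than 1? No.
Verdict: Not stationary.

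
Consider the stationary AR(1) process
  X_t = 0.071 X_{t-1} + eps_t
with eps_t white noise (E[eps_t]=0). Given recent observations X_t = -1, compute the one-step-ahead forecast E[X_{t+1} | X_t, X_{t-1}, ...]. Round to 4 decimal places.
E[X_{t+1} \mid \mathcal F_t] = -0.0710

For an AR(p) model X_t = c + sum_i phi_i X_{t-i} + eps_t, the
one-step-ahead conditional mean is
  E[X_{t+1} | X_t, ...] = c + sum_i phi_i X_{t+1-i}.
Substitute known values:
  E[X_{t+1} | ...] = (0.071) * (-1)
                   = -0.0710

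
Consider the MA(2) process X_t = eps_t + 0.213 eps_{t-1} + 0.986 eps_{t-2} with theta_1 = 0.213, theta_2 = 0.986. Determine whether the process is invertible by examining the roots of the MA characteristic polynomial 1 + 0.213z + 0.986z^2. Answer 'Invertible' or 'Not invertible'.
\text{Invertible}

The MA(q) characteristic polynomial is P(z) = 1 + 0.213z + 0.986z^2.
Invertibility requires all roots to lie outside the unit circle, i.e. |z| > 1 for every root.
Set 1 + (0.213) z + (0.986) z^2 = 0, i.e. a z^2 + b z + c = 0 with a = 0.986, b = 0.213, c = 1.
Discriminant D = b^2 - 4ac = (0.213)^2 - 4*(0.986)*1 = 0.045369 - (3.944) = -3.898631.
D < 0, so the roots are the complex-conjugate pair z = (-b +/- i sqrt(-D)) / (2a) = -0.108 +/- 1.0013i.
For a conjugate pair |z|^2 = z * conj(z) = (product of roots) = c/a = 1/(0.986) = 1.014199, so |z| = sqrt(1.014199) = 1.0071 for both roots.
Moduli of all roots: 1.0071, 1.0071.
All moduli strictly greater than 1? Yes.
Verdict: Invertible.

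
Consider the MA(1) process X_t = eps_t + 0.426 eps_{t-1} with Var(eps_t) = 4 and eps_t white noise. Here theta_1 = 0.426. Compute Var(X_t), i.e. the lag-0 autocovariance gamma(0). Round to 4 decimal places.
\gamma(0) = 4.7259

For an MA(q) process X_t = eps_t + sum_i theta_i eps_{t-i} with
Var(eps_t) = sigma^2, the variance is
  gamma(0) = sigma^2 * (1 + sum_i theta_i^2).
  sum_i theta_i^2 = (0.426)^2 = 0.181476.
  gamma(0) = 4 * (1 + 0.181476) = 4 * 1.181476 = 4.725904, which rounds to 4.7259.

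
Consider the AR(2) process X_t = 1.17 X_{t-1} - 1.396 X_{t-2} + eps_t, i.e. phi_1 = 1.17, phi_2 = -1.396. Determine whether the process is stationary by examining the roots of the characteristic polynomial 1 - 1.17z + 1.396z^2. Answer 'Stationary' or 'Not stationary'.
\text{Not stationary}

The AR(p) characteristic polynomial is P(z) = 1 - 1.17z + 1.396z^2.
Stationarity requires all roots to lie outside the unit circle, i.e. |z| > 1 for every root.
Set 1 + (-1.17) z + (1.396) z^2 = 0, i.e. a z^2 + b z + c = 0 with a = 1.396, b = -1.17, c = 1.
Discriminant D = b^2 - 4ac = (-1.17)^2 - 4*(1.396)*1 = 1.3689 - (5.584) = -4.2151.
D < 0, so the roots are the complex-conjugate pair z = (-b +/- i sqrt(-D)) / (2a) = 0.4191 +/- 0.7353i.
For a conjugate pair |z|^2 = z * conj(z) = (product of roots) = c/a = 1/(1.396) = 0.716332, so |z| = sqrt(0.716332) = 0.8464 for both roots.
Moduli of all roots: 0.8464, 0.8464.
All moduli strictly greater than 1? No.
Verdict: Not stationary.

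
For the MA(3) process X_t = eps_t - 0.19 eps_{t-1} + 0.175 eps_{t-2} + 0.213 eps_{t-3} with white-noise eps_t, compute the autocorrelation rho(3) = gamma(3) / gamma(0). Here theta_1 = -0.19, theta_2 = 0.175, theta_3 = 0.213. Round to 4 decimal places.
\rho(3) = 0.1915

For an MA(q) process with theta_0 = 1, the autocovariance is
  gamma(k) = sigma^2 * sum_{i=0..q-k} theta_i * theta_{i+k},
and rho(k) = gamma(k) / gamma(0). Sigma^2 cancels.
  numerator   = (1)*(0.213) = 0.213.
  denominator = (1)^2 + (-0.19)^2 + (0.175)^2 + (0.213)^2 = 1.112094.
  rho(3) = 0.213 / 1.112094 = 0.1915.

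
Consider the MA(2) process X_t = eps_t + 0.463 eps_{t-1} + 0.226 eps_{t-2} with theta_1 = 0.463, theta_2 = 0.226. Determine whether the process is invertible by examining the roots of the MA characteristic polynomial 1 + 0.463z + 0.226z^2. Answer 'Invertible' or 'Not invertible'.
\text{Invertible}

The MA(q) characteristic polynomial is P(z) = 1 + 0.463z + 0.226z^2.
Invertibility requires all roots to lie outside the unit circle, i.e. |z| > 1 for every root.
Set 1 + (0.463) z + (0.226) z^2 = 0, i.e. a z^2 + b z + c = 0 with a = 0.226, b = 0.463, c = 1.
Discriminant D = b^2 - 4ac = (0.463)^2 - 4*(0.226)*1 = 0.214369 - (0.904) = -0.689631.
D < 0, so the roots are the complex-conjugate pair z = (-b +/- i sqrt(-D)) / (2a) = -1.0243 +/- 1.8373i.
For a conjugate pair |z|^2 = z * conj(z) = (product of roots) = c/a = 1/(0.226) = 4.424779, so |z| = sqrt(4.424779) = 2.1035 for both roots.
Moduli of all roots: 2.1035, 2.1035.
All moduli strictly greater than 1? Yes.
Verdict: Invertible.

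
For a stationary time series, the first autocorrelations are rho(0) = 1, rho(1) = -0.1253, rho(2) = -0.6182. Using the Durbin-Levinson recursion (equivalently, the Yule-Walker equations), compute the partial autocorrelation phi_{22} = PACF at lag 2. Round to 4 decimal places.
\phi_{22} = -0.6440

The PACF at lag k is phi_{kk}, the last component of the solution
to the Yule-Walker system G_k phi = r_k where
  (G_k)_{ij} = rho(|i - j|), (r_k)_i = rho(i), i,j = 1..k.
Equivalently, Durbin-Levinson gives phi_{kk} iteratively:
  phi_{11} = rho(1)
  phi_{kk} = [rho(k) - sum_{j=1..k-1} phi_{k-1,j} rho(k-j)]
            / [1 - sum_{j=1..k-1} phi_{k-1,j} rho(j)],
  phi_{k,j} = phi_{k-1,j} - phi_{kk} phi_{k-1,k-j},  j = 1..k-1.
Step k = 1:
  phi_11 = rho(1) = -0.1253.
Step k = 2:
  phi_22 = [rho(2) - phi_11 rho(1)] / [1 - phi_11 rho(1)] = [-0.6182 - (-0.1253)(-0.1253)] / [1 - (-0.1253)(-0.1253)]
         = -0.63390009 / 0.98429991 = -0.644.
Therefore phi_{22} = -0.6440.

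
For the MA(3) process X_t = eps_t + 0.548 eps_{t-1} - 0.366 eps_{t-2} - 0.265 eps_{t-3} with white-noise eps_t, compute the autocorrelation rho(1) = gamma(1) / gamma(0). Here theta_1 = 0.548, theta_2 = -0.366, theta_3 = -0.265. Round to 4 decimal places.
\rho(1) = 0.2954

For an MA(q) process with theta_0 = 1, the autocovariance is
  gamma(k) = sigma^2 * sum_{i=0..q-k} theta_i * theta_{i+k},
and rho(k) = gamma(k) / gamma(0). Sigma^2 cancels.
  numerator   = (1)*(0.548) + (0.548)*(-0.366) + (-0.366)*(-0.265) = 0.444422.
  denominator = (1)^2 + (0.548)^2 + (-0.366)^2 + (-0.265)^2 = 1.504485.
  rho(1) = 0.444422 / 1.504485 = 0.2954.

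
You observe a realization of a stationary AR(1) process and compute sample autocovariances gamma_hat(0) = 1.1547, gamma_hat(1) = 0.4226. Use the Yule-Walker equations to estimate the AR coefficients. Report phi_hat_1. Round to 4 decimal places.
\hat\phi_{1} = 0.3660

The Yule-Walker equations for an AR(p) process read, in matrix form,
  Gamma_p phi = r_p,   with   (Gamma_p)_{ij} = gamma(|i - j|),
                       (r_p)_i = gamma(i),   i,j = 1..p.
Substitute the sample gammas (Toeplitz matrix and right-hand side of size 1):
  Gamma_p = [[1.1547]]
  r_p     = [0.4226]
With p = 1 this is the single equation gamma(0) phi_1 = gamma(1):
  phi_hat_1 = gamma(1) / gamma(0) = 0.4226 / 1.1547 = 0.3660.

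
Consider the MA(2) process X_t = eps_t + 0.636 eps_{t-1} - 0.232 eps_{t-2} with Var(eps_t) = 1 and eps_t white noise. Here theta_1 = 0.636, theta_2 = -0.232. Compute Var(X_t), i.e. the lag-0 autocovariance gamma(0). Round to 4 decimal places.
\gamma(0) = 1.4583

For an MA(q) process X_t = eps_t + sum_i theta_i eps_{t-i} with
Var(eps_t) = sigma^2, the variance is
  gamma(0) = sigma^2 * (1 + sum_i theta_i^2).
  sum_i theta_i^2 = (0.636)^2 + (-0.232)^2 = 0.404496 + 0.053824 = 0.45832.
  gamma(0) = 1 * (1 + 0.45832) = 1 * 1.45832 = 1.45832, which rounds to 1.4583.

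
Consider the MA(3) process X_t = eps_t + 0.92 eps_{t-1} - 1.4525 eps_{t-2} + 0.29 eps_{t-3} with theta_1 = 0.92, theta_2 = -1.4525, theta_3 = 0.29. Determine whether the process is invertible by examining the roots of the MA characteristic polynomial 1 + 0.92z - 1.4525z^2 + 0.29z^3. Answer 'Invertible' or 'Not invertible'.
\text{Not invertible}

The MA(q) characteristic polynomial is P(z) = 1 + 0.92z - 1.4525z^2 + 0.29z^3.
Invertibility requires all roots to lie outside the unit circle, i.e. |z| > 1 for every root.
Degree 3: look for a simple real root z0 first, then factor out (1 - z/z0) and solve the remaining quadratic.
Testing z0 = 4: P(4) = 1 + (0.92)(4) + (-1.4525)(4)^2 + (0.29)(4)^3
  = 1 + (3.68) + (-23.24) + (18.56) = 0.  So z_0 = 4 is a root, |z_0| = 4.
Divide out the factor (1 - 0.25 z) = (1 - z/z0) (since 1/z0 = 0.25):
  P(z) = (1 - 0.25 z)(1 + (1.17) z + (-1.16) z^2)
  [check: z-coef 1.17 - (0.25) = 0.92; z^2-coef -1.16 - (0.25)(1.17) = -1.4525; z^3-coef -(0.25)(-1.16) = 0.29.]
Remaining roots from the quadratic factor 1 + (1.17) z + (-1.16) z^2:
  Set 1 + (1.17) z + (-1.16) z^2 = 0, i.e. a z^2 + b z + c = 0 with a = -1.16, b = 1.17, c = 1.
  Discriminant D = b^2 - 4ac = (1.17)^2 - 4*(-1.16)*1 = 1.3689 - (-4.64) = 6.0089.
  D >= 0, so the roots are real: z = (-b +/- sqrt(D)) / (2a) = (-1.17 +/- 2.451306) / (-2.32).
    z_1 = (-1.17 + 2.451306) / (-2.32) = -0.5523,   |z_1| = 0.5523.
    z_2 = (-1.17 - 2.451306) / (-2.32) = 1.5609,   |z_2| = 1.5609.
Moduli of all roots: 4.0000, 0.5523, 1.5609.
All moduli strictly greater than 1? No.
Verdict: Not invertible.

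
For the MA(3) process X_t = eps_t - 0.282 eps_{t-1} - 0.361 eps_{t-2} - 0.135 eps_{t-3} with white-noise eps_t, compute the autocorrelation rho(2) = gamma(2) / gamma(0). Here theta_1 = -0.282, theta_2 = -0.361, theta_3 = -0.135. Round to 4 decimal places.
\rho(2) = -0.2630

For an MA(q) process with theta_0 = 1, the autocovariance is
  gamma(k) = sigma^2 * sum_{i=0..q-k} theta_i * theta_{i+k},
and rho(k) = gamma(k) / gamma(0). Sigma^2 cancels.
  numerator   = (1)*(-0.361) + (-0.282)*(-0.135) = -0.32293.
  denominator = (1)^2 + (-0.282)^2 + (-0.361)^2 + (-0.135)^2 = 1.22807.
  rho(2) = -0.32293 / 1.22807 = -0.2630.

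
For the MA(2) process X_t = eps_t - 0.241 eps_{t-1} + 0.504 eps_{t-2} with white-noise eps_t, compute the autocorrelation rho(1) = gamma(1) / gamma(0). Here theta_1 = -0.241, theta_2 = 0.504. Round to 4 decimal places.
\rho(1) = -0.2762

For an MA(q) process with theta_0 = 1, the autocovariance is
  gamma(k) = sigma^2 * sum_{i=0..q-k} theta_i * theta_{i+k},
and rho(k) = gamma(k) / gamma(0). Sigma^2 cancels.
  numerator   = (1)*(-0.241) + (-0.241)*(0.504) = -0.362464.
  denominator = (1)^2 + (-0.241)^2 + (0.504)^2 = 1.312097.
  rho(1) = -0.362464 / 1.312097 = -0.2762.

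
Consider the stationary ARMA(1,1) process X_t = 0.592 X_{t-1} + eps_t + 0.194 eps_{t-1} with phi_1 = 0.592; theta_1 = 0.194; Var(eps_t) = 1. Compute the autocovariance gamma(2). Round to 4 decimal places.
\gamma(2) = 0.7987

Multiply the model equation by X_{t-k} and take expectations. With theta_0 = psi_0 = 1 and psi_j the MA(infinity) weights, this gives
  gamma(k) - sum_i phi_i gamma(k-i) = c_k,
  c_k = sigma^2 * sum_{j=k..q} theta_j psi_{j-k}   (c_k = 0 for k > q),
using gamma(-m) = gamma(m).
psi-weights needed (psi_j = theta_j + sum_i phi_i psi_{j-i}):
  psi_1 = theta_1 + phi_1 = 0.194 + (0.592) = 0.786
Right-hand sides:
  c_0 = sigma^2 (1 + theta_1 psi_1) = 1 * (1 + (0.194)(0.786)) = 1 * 1.152484 = 1.152484
  c_1 = sigma^2 theta_1 = 1 * (0.194) = 0.194
  c_2 = 0
Equations for k = 0 and k = 1 (AR order 1):
  gamma(0) = phi_1 gamma(1) + c_0
  gamma(1) = phi_1 gamma(0) + c_1
Substituting the second into the first: gamma(0) (1 - phi_1^2) = c_0 + phi_1 c_1, so
  gamma(0) = (c_0 + phi_1 c_1) / (1 - phi_1^2) = (1.152484 + (0.592)(0.194)) / (1 - (0.592)^2) = 1.267332 / 0.649536 = 1.951134.
  gamma(1) = phi_1 gamma(0) + c_1 = (0.592)(1.951134) + (0.194) = 1.349072.
For k = 2 (> q): gamma(2) = phi_1 gamma(1) = (0.592)(1.349072) = 0.79865.
Therefore gamma(2) = 0.7987 (to 4 decimal places).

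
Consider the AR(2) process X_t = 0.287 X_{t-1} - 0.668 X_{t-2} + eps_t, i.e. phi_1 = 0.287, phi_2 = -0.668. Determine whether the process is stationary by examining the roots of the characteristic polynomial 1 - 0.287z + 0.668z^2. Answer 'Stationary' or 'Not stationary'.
\text{Stationary}

The AR(p) characteristic polynomial is P(z) = 1 - 0.287z + 0.668z^2.
Stationarity requires all roots to lie outside the unit circle, i.e. |z| > 1 for every root.
Set 1 + (-0.287) z + (0.668) z^2 = 0, i.e. a z^2 + b z + c = 0 with a = 0.668, b = -0.287, c = 1.
Discriminant D = b^2 - 4ac = (-0.287)^2 - 4*(0.668)*1 = 0.082369 - (2.672) = -2.589631.
D < 0, so the roots are the complex-conjugate pair z = (-b +/- i sqrt(-D)) / (2a) = 0.2148 +/- 1.2045i.
For a conjugate pair |z|^2 = z * conj(z) = (product of roots) = c/a = 1/(0.668) = 1.497006, so |z| = sqrt(1.497006) = 1.2235 for both roots.
Moduli of all roots: 1.2235, 1.2235.
All moduli strictly greater than 1? Yes.
Verdict: Stationary.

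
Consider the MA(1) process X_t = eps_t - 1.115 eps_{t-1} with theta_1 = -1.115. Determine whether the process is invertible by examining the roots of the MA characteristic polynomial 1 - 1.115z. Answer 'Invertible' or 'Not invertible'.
\text{Not invertible}

The MA(q) characteristic polynomial is P(z) = 1 - 1.115z.
Invertibility requires all roots to lie outside the unit circle, i.e. |z| > 1 for every root.
This is linear in z: 1 + (-1.115) z = 0  =>  z = -1/(-1.115) = 0.896861,  |z| = 0.896861.
Moduli of all roots: 0.8969.
All moduli strictly greater than 1? No.
Verdict: Not invertible.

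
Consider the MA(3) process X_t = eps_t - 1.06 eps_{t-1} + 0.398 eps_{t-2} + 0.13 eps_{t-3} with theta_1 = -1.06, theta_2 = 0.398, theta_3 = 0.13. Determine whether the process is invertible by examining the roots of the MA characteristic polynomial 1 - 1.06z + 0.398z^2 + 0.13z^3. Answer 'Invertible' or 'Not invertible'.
\text{Invertible}

The MA(q) characteristic polynomial is P(z) = 1 - 1.06z + 0.398z^2 + 0.13z^3.
Invertibility requires all roots to lie outside the unit circle, i.e. |z| > 1 for every root.
Degree 3: look for a simple real root z0 first, then factor out (1 - z/z0) and solve the remaining quadratic.
Testing z0 = -5: P(-5) = 1 + (-1.06)(-5) + (0.398)(-5)^2 + (0.13)(-5)^3
  = 1 + (5.3) + (9.95) + (-16.25) = 0.  So z_0 = -5 is a root, |z_0| = 5.
Divide out the factor (1 + 0.2 z) = (1 - z/z0) (since 1/z0 = -0.2):
  P(z) = (1 + 0.2 z)(1 + (-1.26) z + (0.65) z^2)
  [check: z-coef -1.26 - (-0.2) = -1.06; z^2-coef 0.65 - (-0.2)(-1.26) = 0.398; z^3-coef -(-0.2)(0.65) = 0.13.]
Remaining roots from the quadratic factor 1 + (-1.26) z + (0.65) z^2:
  Set 1 + (-1.26) z + (0.65) z^2 = 0, i.e. a z^2 + b z + c = 0 with a = 0.65, b = -1.26, c = 1.
  Discriminant D = b^2 - 4ac = (-1.26)^2 - 4*(0.65)*1 = 1.5876 - (2.6) = -1.0124.
  D < 0, so the roots are the complex-conjugate pair z = (-b +/- i sqrt(-D)) / (2a) = 0.9692 +/- 0.774i.
  For a conjugate pair |z|^2 = z * conj(z) = (product of roots) = c/a = 1/(0.65) = 1.538462, so |z| = sqrt(1.538462) = 1.2403 for both roots.
Moduli of all roots: 5.0000, 1.2403, 1.2403.
All moduli strictly greater than 1? Yes.
Verdict: Invertible.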